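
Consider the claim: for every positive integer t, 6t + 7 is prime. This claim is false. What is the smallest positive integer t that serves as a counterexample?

t = 3

For t = 1, 2 the conclusion holds.
t = 3: 6t + 7 = 25 = 5 × 5, composite.
Thus t = 3 disproves the claim, and no smaller t works.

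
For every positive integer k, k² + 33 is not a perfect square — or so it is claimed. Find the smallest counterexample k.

k = 1: 1² + 33 = 34, not a perfect square.
k = 2: 2² + 33 = 37, not a perfect square.
k = 3: 3² + 33 = 42, not a perfect square.
k = 4: 4² + 33 = 49 = 7², a perfect square.
Thus k = 4 disproves the claim, and no smaller k works.

k = 4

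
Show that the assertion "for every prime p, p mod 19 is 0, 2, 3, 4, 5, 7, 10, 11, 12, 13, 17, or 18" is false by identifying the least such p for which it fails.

p = 47

Check each prime p in order until the claim fails.
For p = 2, 3, 5, 7, …, 37, 41, 43 the conclusion holds.
p = 47: 47 mod 19 = 9 — not in {0, 2, 3, 4, 5, 7, 10, 11, 12, 13, 17, 18}.
Thus p = 47 disproves the claim, and no smaller p works.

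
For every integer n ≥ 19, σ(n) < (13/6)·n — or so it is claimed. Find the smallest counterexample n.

Check each integer n ≥ 19 in order until the claim fails.
For n = 19, 20, 21, 22, 23 the conclusion holds.
n = 24: σ(24) = 60; 60 ≥ 52.

n = 24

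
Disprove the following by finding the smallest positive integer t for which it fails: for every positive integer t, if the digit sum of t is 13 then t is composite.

Check each positive integer t in order until the digit sum of t is 13 but t is prime.
t = 49: digit sum 13; 49 is composite.
t = 58: digit sum 13; 58 is composite.
t = 67: digit sum 13; 67 is prime, not composite.
Hence t = 67 is a counterexample.

t = 67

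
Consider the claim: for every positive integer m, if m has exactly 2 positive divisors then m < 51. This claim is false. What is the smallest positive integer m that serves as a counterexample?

Check each positive integer m in order until m has exactly 2 positive divisors but the claim fails.
The first 15 eligible values, up to m = 47, all satisfy the conclusion.
m = 53: τ(53) = 2; 53 ≥ 51.

m = 53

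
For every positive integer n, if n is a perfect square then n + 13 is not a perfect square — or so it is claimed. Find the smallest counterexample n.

n = 36

A counterexample is any positive integer n such that n is a perfect square but n + 13 is a perfect square; we check each in order.
The first 5 eligible values, up to n = 25, all satisfy the conclusion.
n = 36: 36 = 6² and 36 + 13 = 49 = 7².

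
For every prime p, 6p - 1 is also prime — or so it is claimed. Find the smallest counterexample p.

p = 11

Check each prime p in order until 6p - 1 is not prime.
p = 2: 6p - 1 = 11, prime.
p = 3: 6p - 1 = 17, prime.
p = 5: 6p - 1 = 29, prime.
p = 7: 6p - 1 = 41, prime.
p = 11: 6p - 1 = 65 = 5 × 13, not prime.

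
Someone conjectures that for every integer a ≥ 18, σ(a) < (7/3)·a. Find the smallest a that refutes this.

a = 24

A counterexample is any integer a ≥ 18 such that the claim fails; we check each in order.
a = 18: σ(18) = 39; 39 < 42.
a = 19: σ(19) = 20; 20 < 133/3.
a = 20: σ(20) = 42; 42 < 140/3.
a = 21: σ(21) = 32; 32 < 49.
a = 22: σ(22) = 36; 36 < 154/3.
a = 23: σ(23) = 24; 24 < 161/3.
a = 24: σ(24) = 60; 60 ≥ 56.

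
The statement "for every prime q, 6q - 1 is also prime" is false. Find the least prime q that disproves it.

q = 11

q = 2: 6q - 1 = 11, prime.
q = 3: 6q - 1 = 17, prime.
q = 5: 6q - 1 = 29, prime.
q = 7: 6q - 1 = 41, prime.
q = 11: 6q - 1 = 65 = 5 × 13, not prime.
Hence q = 11 is a counterexample.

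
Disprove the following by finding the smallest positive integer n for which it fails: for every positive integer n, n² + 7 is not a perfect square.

For n = 1, 2 the conclusion holds.
n = 3: 3² + 7 = 16 = 4², a perfect square.

n = 3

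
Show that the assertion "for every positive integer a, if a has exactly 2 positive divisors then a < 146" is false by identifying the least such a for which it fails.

a = 149

A counterexample is any positive integer a such that a has exactly 2 positive divisors but the claim fails; we check each in order.
The first 34 eligible values, up to a = 139, all satisfy the conclusion.
a = 149: τ(149) = 2; 149 ≥ 146.
So a = 149 is the smallest counterexample.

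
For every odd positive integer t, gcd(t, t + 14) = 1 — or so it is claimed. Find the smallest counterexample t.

Check each odd positive integer t in order until gcd(t, t + 14) > 1.
For t = 1, 3, 5 the conclusion holds.
t = 7: gcd(7, 21) = 7.

t = 7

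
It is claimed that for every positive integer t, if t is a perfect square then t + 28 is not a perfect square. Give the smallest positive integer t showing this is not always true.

t = 36

t = 1: 1 + 28 = 29, not a perfect square.
t = 4: 4 + 28 = 32, not a perfect square.
t = 9: 9 + 28 = 37, not a perfect square.
t = 16: 16 + 28 = 44, not a perfect square.
t = 25: 25 + 28 = 53, not a perfect square.
t = 36: 36 = 6² and 36 + 28 = 64 = 8².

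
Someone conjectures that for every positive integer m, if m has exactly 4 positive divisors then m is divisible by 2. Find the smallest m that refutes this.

The first 4 eligible values, up to m = 14, all satisfy the conclusion.
m = 15: τ(15) = 4; 15 mod 2 = 1.

m = 15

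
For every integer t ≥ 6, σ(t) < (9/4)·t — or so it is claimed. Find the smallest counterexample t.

Check each integer t ≥ 6 in order until the claim fails.
For t = 6, 7, 8, 9, 10, 11 the conclusion holds.
t = 12: σ(12) = 28; 28 ≥ 27.

t = 12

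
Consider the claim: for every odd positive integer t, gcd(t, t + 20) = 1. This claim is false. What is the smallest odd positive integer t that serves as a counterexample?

t = 5

t = 1: gcd(1, 21) = 1.
t = 3: gcd(3, 23) = 1.
t = 5: gcd(5, 25) = 5.
So t = 5 is the smallest counterexample.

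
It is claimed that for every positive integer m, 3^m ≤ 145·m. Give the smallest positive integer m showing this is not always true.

m = 7

A counterexample is any positive integer m such that 3^m > 145·m; we check each in order.
For m = 1, 2, 3, 4, 5, 6 the conclusion holds.
m = 7: 3^m = 2187 and 145·m = 1015, so 2187 > 1015.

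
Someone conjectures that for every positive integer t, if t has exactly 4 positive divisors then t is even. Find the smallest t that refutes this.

Check each positive integer t in order until t has exactly 4 positive divisors but t is odd.
t = 6: divisors of 6: 1, 2, 3, 6; 6 is even.
t = 8: divisors of 8: 1, 2, 4, 8; 8 is even.
t = 10: divisors of 10: 1, 2, 5, 10; 10 is even.
t = 14: divisors of 14: 1, 2, 7, 14; 14 is even.
t = 15: divisors of 15: 1, 3, 5, 15; 15 is odd.
So t = 15 is the smallest counterexample.

t = 15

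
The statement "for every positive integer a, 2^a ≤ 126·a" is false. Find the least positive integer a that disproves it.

a = 11

For a = 1, 2, 3, 4, 5, 6, 7, 8, 9, 10 the conclusion holds.
a = 11: 2^a = 2048 and 126·a = 1386, so 2048 > 1386.
Thus a = 11 disproves the claim, and no smaller a works.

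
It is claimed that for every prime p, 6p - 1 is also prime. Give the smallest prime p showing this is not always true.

A counterexample is any prime p such that 6p - 1 is not prime; we check each in order.
The first 4 eligible values, up to p = 7, all satisfy the conclusion.
p = 11: 6p - 1 = 65 = 5 × 13, not prime.
Hence p = 11 is a counterexample.

p = 11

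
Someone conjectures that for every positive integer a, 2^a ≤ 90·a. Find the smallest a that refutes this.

Check each positive integer a in order until 2^a > 90·a.
The first 9 eligible values, up to a = 9, all satisfy the conclusion.
a = 10: 2^a = 1024 and 90·a = 900, so 1024 > 900.
Thus a = 10 disproves the claim, and no smaller a works.

a = 10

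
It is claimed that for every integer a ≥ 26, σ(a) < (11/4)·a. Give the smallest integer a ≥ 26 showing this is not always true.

We need the least integer a ≥ 26 for which the claim fails.
The first 34 eligible values, up to a = 59, all satisfy the conclusion.
a = 60: σ(60) = 168; 168 ≥ 165.

a = 60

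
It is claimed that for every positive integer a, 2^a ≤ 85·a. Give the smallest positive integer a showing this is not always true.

For a = 1, 2, 3, 4, 5, 6, 7, 8, 9 the conclusion holds.
a = 10: 2^a = 1024 and 85·a = 850, so 1024 > 850.
So a = 10 is the smallest counterexample.

a = 10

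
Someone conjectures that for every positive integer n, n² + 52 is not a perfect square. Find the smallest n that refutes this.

We need the least positive integer n for which n² + 52 is a perfect square.
For n = 1, 2, 3, 4, …, 9, 10, 11 the conclusion holds.
n = 12: 12² + 52 = 196 = 14², a perfect square.
So n = 12 is the smallest counterexample.

n = 12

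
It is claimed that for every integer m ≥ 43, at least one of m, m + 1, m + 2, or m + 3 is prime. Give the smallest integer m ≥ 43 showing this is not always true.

We need the least integer m ≥ 43 for which m, m + 1, m + 2, m + 3 are all composite.
m = 43: 43 is prime.
m = 44: 47 is prime.
m = 45: 47 is prime.
m = 46: 47 is prime.
m = 47: 47 is prime.
m = 48: 48 = 2 × 24; 49 = 7 × 7; 50 = 2 × 25; 51 = 3 × 17 — all composite.

m = 48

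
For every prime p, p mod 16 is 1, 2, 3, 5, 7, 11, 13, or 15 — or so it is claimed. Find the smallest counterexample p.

p = 41

We need the least prime p for which the claim fails.
For p = 2, 3, 5, 7, …, 29, 31, 37 the conclusion holds.
p = 41: 41 mod 16 = 9 — not in {1, 2, 3, 5, 7, 11, 13, 15}.
Thus p = 41 disproves the claim, and no smaller p works.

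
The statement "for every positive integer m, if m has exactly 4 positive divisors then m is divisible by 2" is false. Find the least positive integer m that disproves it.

m = 15

m = 6: τ(6) = 4; 6 mod 2 = 0.
m = 8: τ(8) = 4; 8 mod 2 = 0.
m = 10: τ(10) = 4; 10 mod 2 = 0.
m = 14: τ(14) = 4; 14 mod 2 = 0.
m = 15: τ(15) = 4; 15 mod 2 = 1.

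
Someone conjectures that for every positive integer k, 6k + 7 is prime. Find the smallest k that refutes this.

k = 3

For k = 1, 2 the conclusion holds.
k = 3: 6k + 7 = 25 = 5 × 5, composite.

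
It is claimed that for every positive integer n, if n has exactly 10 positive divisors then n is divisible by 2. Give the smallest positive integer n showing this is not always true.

We need the least positive integer n for which n has exactly 10 positive divisors but n is not divisible by 2.
For n = 48, 80, 112, 162, 176, 208, 272, 304, 368 the conclusion holds.
n = 405: τ(405) = 10; 405 mod 2 = 1.
Thus n = 405 disproves the claim, and no smaller n works.

n = 405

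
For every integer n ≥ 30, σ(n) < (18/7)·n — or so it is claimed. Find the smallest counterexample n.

For n = 30, 31, 32, 33, …, 45, 46, 47 the conclusion holds.
n = 48: σ(48) = 124; 124 ≥ 864/7.
So n = 48 is the smallest counterexample.

n = 48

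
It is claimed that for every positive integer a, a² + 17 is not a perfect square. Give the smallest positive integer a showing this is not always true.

We need the least positive integer a for which a² + 17 is a perfect square.
For a = 1, 2, 3, 4, 5, 6, 7 the conclusion holds.
a = 8: 8² + 17 = 81 = 9², a perfect square.
So a = 8 is the smallest counterexample.

a = 8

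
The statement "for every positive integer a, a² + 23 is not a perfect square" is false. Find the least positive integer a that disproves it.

a = 11

A counterexample is any positive integer a such that a² + 23 is a perfect square; we check each in order.
For a = 1, 2, 3, 4, 5, 6, 7, 8, 9, 10 the conclusion holds.
a = 11: 11² + 23 = 144 = 12², a perfect square.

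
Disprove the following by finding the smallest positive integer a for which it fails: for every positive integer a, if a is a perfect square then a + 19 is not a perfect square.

a = 81

We need the least positive integer a for which a is a perfect square but a + 19 is a perfect square.
For a = 1, 4, 9, 16, 25, 36, 49, 64 the conclusion holds.
a = 81: 81 = 9² and 81 + 19 = 100 = 10².
Hence a = 81 is a counterexample.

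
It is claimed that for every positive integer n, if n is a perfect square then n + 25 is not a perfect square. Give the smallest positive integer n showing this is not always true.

For n = 1, 4, 9, 16, …, 81, 100, 121 the conclusion holds.
n = 144: 144 = 12² and 144 + 25 = 169 = 13².
So n = 144 is the smallest counterexample.

n = 144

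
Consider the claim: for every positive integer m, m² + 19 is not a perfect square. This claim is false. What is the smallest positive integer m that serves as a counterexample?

m = 9

We need the least positive integer m for which m² + 19 is a perfect square.
The first 8 eligible values, up to m = 8, all satisfy the conclusion.
m = 9: 9² + 19 = 100 = 10², a perfect square.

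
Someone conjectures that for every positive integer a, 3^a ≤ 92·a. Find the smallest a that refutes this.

a = 1: 3^a = 3 and 92·a = 92, so 3 ≤ 92.
a = 2: 3^a = 9 and 92·a = 184, so 9 ≤ 184.
a = 3: 3^a = 27 and 92·a = 276, so 27 ≤ 276.
a = 4: 3^a = 81 and 92·a = 368, so 81 ≤ 368.
a = 5: 3^a = 243 and 92·a = 460, so 243 ≤ 460.
a = 6: 3^a = 729 and 92·a = 552, so 729 > 552.
Thus a = 6 disproves the claim, and no smaller a works.

a = 6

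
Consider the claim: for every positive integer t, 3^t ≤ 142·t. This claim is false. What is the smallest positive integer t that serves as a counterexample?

t = 1: 3^t = 3 and 142·t = 142, so 3 ≤ 142.
t = 2: 3^t = 9 and 142·t = 284, so 9 ≤ 284.
t = 3: 3^t = 27 and 142·t = 426, so 27 ≤ 426.
t = 4: 3^t = 81 and 142·t = 568, so 81 ≤ 568.
t = 5: 3^t = 243 and 142·t = 710, so 243 ≤ 710.
t = 6: 3^t = 729 and 142·t = 852, so 729 ≤ 852.
t = 7: 3^t = 2187 and 142·t = 994, so 2187 > 994.
Hence t = 7 is a counterexample.

t = 7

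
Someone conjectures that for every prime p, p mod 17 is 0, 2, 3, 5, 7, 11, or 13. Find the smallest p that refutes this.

A counterexample is any prime p such that the claim fails; we check each in order.
For p = 2, 3, 5, 7, 11, 13, 17, 19 the conclusion holds.
p = 23: 23 mod 17 = 6 — not in {0, 2, 3, 5, 7, 11, 13}.

p = 23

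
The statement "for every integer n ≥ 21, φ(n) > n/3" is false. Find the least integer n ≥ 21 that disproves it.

Check each integer n ≥ 21 in order until the claim fails.
n = 21: φ(21) = 12 and 21/3 = 7, so φ(21) > 21/3.
n = 22: φ(22) = 10 and 22/3 = 22/3, so φ(22) > 22/3.
n = 23: φ(23) = 22 and 23/3 = 23/3, so φ(23) > 23/3.
n = 24: φ(24) = 8 and 24/3 = 8, so φ(24) ≤ 24/3.

n = 24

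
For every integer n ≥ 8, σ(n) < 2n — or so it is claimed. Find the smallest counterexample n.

We need the least integer n ≥ 8 for which the claim fails.
The first 4 eligible values, up to n = 11, all satisfy the conclusion.
n = 12: σ(12) = 28; 28 ≥ 24.
So n = 12 is the smallest counterexample.

n = 12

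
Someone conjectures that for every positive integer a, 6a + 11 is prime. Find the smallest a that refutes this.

a = 4

a = 1: 6a + 11 = 17, prime.
a = 2: 6a + 11 = 23, prime.
a = 3: 6a + 11 = 29, prime.
a = 4: 6a + 11 = 35 = 5 × 7, composite.
Thus a = 4 disproves the claim, and no smaller a works.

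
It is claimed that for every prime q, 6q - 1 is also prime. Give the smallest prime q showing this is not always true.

q = 2: 6q - 1 = 11, prime.
q = 3: 6q - 1 = 17, prime.
q = 5: 6q - 1 = 29, prime.
q = 7: 6q - 1 = 41, prime.
q = 11: 6q - 1 = 65 = 5 × 13, not prime.
Thus q = 11 disproves the claim, and no smaller q works.

q = 11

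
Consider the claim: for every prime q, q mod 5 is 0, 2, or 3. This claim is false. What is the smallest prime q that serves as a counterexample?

q = 11

A counterexample is any prime q such that the claim fails; we check each in order.
For q = 2, 3, 5, 7 the conclusion holds.
q = 11: 11 mod 5 = 1 — not in {0, 2, 3}.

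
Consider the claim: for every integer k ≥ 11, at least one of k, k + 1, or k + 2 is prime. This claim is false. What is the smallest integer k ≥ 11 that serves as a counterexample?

Check each integer k ≥ 11 in order until k, k + 1, k + 2 are all composite.
k = 11: 11 is prime.
k = 12: 13 is prime.
k = 13: 13 is prime.
k = 14: 14 = 2 × 7; 15 = 3 × 5; 16 = 2 × 8 — all composite.

k = 14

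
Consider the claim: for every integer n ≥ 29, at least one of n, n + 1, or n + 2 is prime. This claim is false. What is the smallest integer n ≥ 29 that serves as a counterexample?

A counterexample is any integer n ≥ 29 such that n, n + 1, n + 2 are all composite; we check each in order.
n = 29: 29 is prime.
n = 30: 31 is prime.
n = 31: 31 is prime.
n = 32: 32 = 2 × 16; 33 = 3 × 11; 34 = 2 × 17 — all composite.

n = 32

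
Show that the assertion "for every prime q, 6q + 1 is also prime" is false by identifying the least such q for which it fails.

q = 19

The first 7 eligible values, up to q = 17, all satisfy the conclusion.
q = 19: 6q + 1 = 115 = 5 × 23, not prime.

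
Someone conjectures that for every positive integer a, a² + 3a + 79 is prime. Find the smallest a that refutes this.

The first 4 eligible values, up to a = 4, all satisfy the conclusion.
a = 5: a² + 3a + 79 = 119 = 7 × 17, composite.

a = 5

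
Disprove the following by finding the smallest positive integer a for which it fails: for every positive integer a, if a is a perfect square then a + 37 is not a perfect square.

a = 324

We need the least positive integer a for which a is a perfect square but a + 37 is a perfect square.
For a = 1, 4, 9, 16, …, 225, 256, 289 the conclusion holds.
a = 324: 324 = 18² and 324 + 37 = 361 = 19².
Hence a = 324 is a counterexample.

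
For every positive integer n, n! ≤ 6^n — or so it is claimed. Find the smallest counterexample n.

n = 14

Check each positive integer n in order until n! > 6^n.
For n = 1, 2, 3, 4, …, 11, 12, 13 the conclusion holds.
n = 14: n! = 87178291200 and 6^n = 78364164096, so 87178291200 > 78364164096.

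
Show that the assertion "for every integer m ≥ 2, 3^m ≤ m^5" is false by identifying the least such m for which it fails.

m = 11

A counterexample is any integer m ≥ 2 such that 3^m > m^5; we check each in order.
For m = 2, 3, 4, 5, 6, 7, 8, 9, 10 the conclusion holds.
m = 11: 3^m = 177147 and m^5 = 161051, so 177147 > 161051.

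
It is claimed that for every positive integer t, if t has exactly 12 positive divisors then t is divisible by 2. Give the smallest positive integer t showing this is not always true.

t = 315

We need the least positive integer t for which t has exactly 12 positive divisors but t is not divisible by 2.
For t = 60, 72, 84, 90, …, 294, 306, 308 the conclusion holds.
t = 315: τ(315) = 12; 315 mod 2 = 1.
So t = 315 is the smallest counterexample.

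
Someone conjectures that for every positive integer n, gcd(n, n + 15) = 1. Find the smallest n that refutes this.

n = 3

Check each positive integer n in order until gcd(n, n + 15) > 1.
For n = 1, 2 the conclusion holds.
n = 3: gcd(3, 18) = 3.
Hence n = 3 is a counterexample.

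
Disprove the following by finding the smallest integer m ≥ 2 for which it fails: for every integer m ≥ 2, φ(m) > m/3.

We need the least integer m ≥ 2 for which the claim fails.
The first 4 eligible values, up to m = 5, all satisfy the conclusion.
m = 6: φ(6) = 2 and 6/3 = 2, so φ(6) ≤ 6/3.

m = 6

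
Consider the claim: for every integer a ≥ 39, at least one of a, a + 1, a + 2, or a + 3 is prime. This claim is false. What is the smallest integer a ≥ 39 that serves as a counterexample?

a = 48

A counterexample is any integer a ≥ 39 such that a, a + 1, a + 2, a + 3 are all composite; we check each in order.
The first 9 eligible values, up to a = 47, all satisfy the conclusion.
a = 48: 48 = 2 × 24; 49 = 7 × 7; 50 = 2 × 25; 51 = 3 × 17 — all composite.
Hence a = 48 is a counterexample.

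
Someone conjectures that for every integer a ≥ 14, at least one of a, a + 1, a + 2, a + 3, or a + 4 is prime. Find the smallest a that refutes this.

a = 24

A counterexample is any integer a ≥ 14 such that a, a + 1, a + 2, a + 3, a + 4 are all composite; we check each in order.
For a = 14, 15, 16, 17, 18, 19, 20, 21, 22, 23 the conclusion holds.
a = 24: 24 = 2 × 12; 25 = 5 × 5; 26 = 2 × 13; 27 = 3 × 9; 28 = 2 × 14 — all composite.
Hence a = 24 is a counterexample.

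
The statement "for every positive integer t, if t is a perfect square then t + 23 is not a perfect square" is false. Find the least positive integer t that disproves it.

For t = 1, 4, 9, 16, 25, 36, 49, 64, 81, 100 the conclusion holds.
t = 121: 121 = 11² and 121 + 23 = 144 = 12².
So t = 121 is the smallest counterexample.

t = 121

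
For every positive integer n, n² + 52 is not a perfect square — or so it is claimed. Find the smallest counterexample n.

For n = 1, 2, 3, 4, …, 9, 10, 11 the conclusion holds.
n = 12: 12² + 52 = 196 = 14², a perfect square.
So n = 12 is the smallest counterexample.

n = 12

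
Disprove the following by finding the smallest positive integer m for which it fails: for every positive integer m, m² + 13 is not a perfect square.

m = 6

Check each positive integer m in order until m² + 13 is a perfect square.
m = 1: 1² + 13 = 14, not a perfect square.
m = 2: 2² + 13 = 17, not a perfect square.
m = 3: 3² + 13 = 22, not a perfect square.
m = 4: 4² + 13 = 29, not a perfect square.
m = 5: 5² + 13 = 38, not a perfect square.
m = 6: 6² + 13 = 49 = 7², a perfect square.
Thus m = 6 disproves the claim, and no smaller m works.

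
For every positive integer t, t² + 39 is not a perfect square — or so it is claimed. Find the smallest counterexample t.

t = 5

A counterexample is any positive integer t such that t² + 39 is a perfect square; we check each in order.
t = 1: 1² + 39 = 40, not a perfect square.
t = 2: 2² + 39 = 43, not a perfect square.
t = 3: 3² + 39 = 48, not a perfect square.
t = 4: 4² + 39 = 55, not a perfect square.
t = 5: 5² + 39 = 64 = 8², a perfect square.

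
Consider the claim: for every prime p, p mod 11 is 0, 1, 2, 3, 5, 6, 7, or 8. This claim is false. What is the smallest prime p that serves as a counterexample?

Check each prime p in order until the claim fails.
For p = 2, 3, 5, 7, 11, 13, 17, 19, 23, 29 the conclusion holds.
p = 31: 31 mod 11 = 9 — not in {0, 1, 2, 3, 5, 6, 7, 8}.
Thus p = 31 disproves the claim, and no smaller p works.

p = 31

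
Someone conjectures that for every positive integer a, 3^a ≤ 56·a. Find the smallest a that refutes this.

a = 6

Check each positive integer a in order until 3^a > 56·a.
For a = 1, 2, 3, 4, 5 the conclusion holds.
a = 6: 3^a = 729 and 56·a = 336, so 729 > 336.
So a = 6 is the smallest counterexample.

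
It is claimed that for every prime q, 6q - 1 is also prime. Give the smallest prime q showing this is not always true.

q = 11

The first 4 eligible values, up to q = 7, all satisfy the conclusion.
q = 11: 6q - 1 = 65 = 5 × 13, not prime.
Thus q = 11 disproves the claim, and no smaller q works.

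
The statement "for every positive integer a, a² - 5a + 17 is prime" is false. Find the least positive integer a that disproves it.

a = 13

Check each positive integer a in order until a² - 5a + 17 is not prime.
For a = 1, 2, 3, 4, …, 10, 11, 12 the conclusion holds.
a = 13: a² - 5a + 17 = 121 = 11 × 11, composite.
So a = 13 is the smallest counterexample.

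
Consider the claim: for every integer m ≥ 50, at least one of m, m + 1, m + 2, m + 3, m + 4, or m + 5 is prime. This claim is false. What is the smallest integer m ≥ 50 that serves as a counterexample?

The first 40 eligible values, up to m = 89, all satisfy the conclusion.
m = 90: 90 = 2 × 45; 91 = 7 × 13; 92 = 2 × 46; 93 = 3 × 31; 94 = 2 × 47; 95 = 5 × 19 — all composite.

m = 90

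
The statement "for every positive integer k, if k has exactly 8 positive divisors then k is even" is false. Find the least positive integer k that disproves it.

k = 105

Check each positive integer k in order until k has exactly 8 positive divisors but k is odd.
For k = 24, 30, 40, 42, …, 88, 102, 104 the conclusion holds.
k = 105: divisors of 105: 1, 3, 5, 7, 15, 21, 35, 105; 105 is odd.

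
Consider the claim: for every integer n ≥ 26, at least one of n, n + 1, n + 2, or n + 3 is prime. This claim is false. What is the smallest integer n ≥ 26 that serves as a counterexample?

A counterexample is any integer n ≥ 26 such that n, n + 1, n + 2, n + 3 are all composite; we check each in order.
For n = 26, 27, 28, 29, 30, 31 the conclusion holds.
n = 32: 32 = 2 × 16; 33 = 3 × 11; 34 = 2 × 17; 35 = 5 × 7 — all composite.
So n = 32 is the smallest counterexample.

n = 32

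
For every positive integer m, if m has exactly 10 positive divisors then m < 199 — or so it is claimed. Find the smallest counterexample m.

m = 208

m = 48: τ(48) = 10; 48 < 199.
m = 80: τ(80) = 10; 80 < 199.
m = 112: τ(112) = 10; 112 < 199.
m = 162: τ(162) = 10; 162 < 199.
m = 176: τ(176) = 10; 176 < 199.
m = 208: τ(208) = 10; 208 ≥ 199.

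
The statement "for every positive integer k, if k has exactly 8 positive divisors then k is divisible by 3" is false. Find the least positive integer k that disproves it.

k = 40

For k = 24, 30 the conclusion holds.
k = 40: τ(40) = 8; 40 mod 3 = 1.
Thus k = 40 disproves the claim, and no smaller k works.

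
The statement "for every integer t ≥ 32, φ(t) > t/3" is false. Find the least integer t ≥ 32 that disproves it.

t = 36

We need the least integer t ≥ 32 for which the claim fails.
For t = 32, 33, 34, 35 the conclusion holds.
t = 36: φ(36) = 12 and 36/3 = 12, so φ(36) ≤ 36/3.
So t = 36 is the smallest counterexample.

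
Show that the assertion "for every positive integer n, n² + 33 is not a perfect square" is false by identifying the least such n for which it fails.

n = 4

A counterexample is any positive integer n such that n² + 33 is a perfect square; we check each in order.
n = 1: 1² + 33 = 34, not a perfect square.
n = 2: 2² + 33 = 37, not a perfect square.
n = 3: 3² + 33 = 42, not a perfect square.
n = 4: 4² + 33 = 49 = 7², a perfect square.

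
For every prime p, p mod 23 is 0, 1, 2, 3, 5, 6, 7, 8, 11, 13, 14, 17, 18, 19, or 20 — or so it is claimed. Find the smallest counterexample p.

p = 61

A counterexample is any prime p such that the claim fails; we check each in order.
The first 17 eligible values, up to p = 59, all satisfy the conclusion.
p = 61: 61 mod 23 = 15 — not in {0, 1, 2, 3, 5, 6, 7, 8, 11, 13, 14, 17, 18, 19, 20}.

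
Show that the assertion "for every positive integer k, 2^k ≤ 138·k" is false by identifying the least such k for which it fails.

k = 11

Check each positive integer k in order until 2^k > 138·k.
For k = 1, 2, 3, 4, 5, 6, 7, 8, 9, 10 the conclusion holds.
k = 11: 2^k = 2048 and 138·k = 1518, so 2048 > 1518.
Hence k = 11 is a counterexample.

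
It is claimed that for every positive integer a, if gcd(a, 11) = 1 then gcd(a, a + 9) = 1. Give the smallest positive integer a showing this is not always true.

a = 3

A counterexample is any positive integer a such that gcd(a, 11) = 1 but gcd(a, a + 9) > 1; we check each in order.
a = 1: gcd(1, 10) = 1.
a = 2: gcd(2, 11) = 1.
a = 3: gcd(3, 12) = 3.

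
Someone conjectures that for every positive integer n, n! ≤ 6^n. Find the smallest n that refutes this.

n = 14

Check each positive integer n in order until n! > 6^n.
The first 13 eligible values, up to n = 13, all satisfy the conclusion.
n = 14: n! = 87178291200 and 6^n = 78364164096, so 87178291200 > 78364164096.
Thus n = 14 disproves the claim, and no smaller n works.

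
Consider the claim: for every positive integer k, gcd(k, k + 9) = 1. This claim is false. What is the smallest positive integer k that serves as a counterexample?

We need the least positive integer k for which gcd(k, k + 9) > 1.
For k = 1, 2 the conclusion holds.
k = 3: gcd(3, 12) = 3.
Hence k = 3 is a counterexample.

k = 3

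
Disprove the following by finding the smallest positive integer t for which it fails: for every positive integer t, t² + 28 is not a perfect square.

Check each positive integer t in order until t² + 28 is a perfect square.
t = 1: 1² + 28 = 29, not a perfect square.
t = 2: 2² + 28 = 32, not a perfect square.
t = 3: 3² + 28 = 37, not a perfect square.
t = 4: 4² + 28 = 44, not a perfect square.
t = 5: 5² + 28 = 53, not a perfect square.
t = 6: 6² + 28 = 64 = 8², a perfect square.
Thus t = 6 disproves the claim, and no smaller t works.

t = 6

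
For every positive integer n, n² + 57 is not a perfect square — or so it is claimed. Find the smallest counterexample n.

n = 8

Check each positive integer n in order until n² + 57 is a perfect square.
For n = 1, 2, 3, 4, 5, 6, 7 the conclusion holds.
n = 8: 8² + 57 = 121 = 11², a perfect square.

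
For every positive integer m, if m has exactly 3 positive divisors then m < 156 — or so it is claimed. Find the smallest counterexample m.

m = 169

m = 4: τ(4) = 3; 4 < 156.
m = 9: τ(9) = 3; 9 < 156.
m = 25: τ(25) = 3; 25 < 156.
m = 49: τ(49) = 3; 49 < 156.
m = 121: τ(121) = 3; 121 < 156.
m = 169: τ(169) = 3; 169 ≥ 156.
Thus m = 169 disproves the claim, and no smaller m works.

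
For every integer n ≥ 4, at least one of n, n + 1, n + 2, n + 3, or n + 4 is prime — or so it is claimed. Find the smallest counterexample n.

n = 24

The first 20 eligible values, up to n = 23, all satisfy the conclusion.
n = 24: 24 = 2 × 12; 25 = 5 × 5; 26 = 2 × 13; 27 = 3 × 9; 28 = 2 × 14 — all composite.
So n = 24 is the smallest counterexample.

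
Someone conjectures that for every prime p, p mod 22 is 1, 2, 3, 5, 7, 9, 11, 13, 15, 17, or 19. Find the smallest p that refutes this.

A counterexample is any prime p such that the claim fails; we check each in order.
For p = 2, 3, 5, 7, …, 31, 37, 41 the conclusion holds.
p = 43: 43 mod 22 = 21 — not in {1, 2, 3, 5, 7, 9, 11, 13, 15, 17, 19}.

p = 43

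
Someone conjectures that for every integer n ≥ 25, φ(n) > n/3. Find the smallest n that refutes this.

n = 30

We need the least integer n ≥ 25 for which the claim fails.
n = 25: φ(25) = 20 and 25/3 = 25/3, so φ(25) > 25/3.
n = 26: φ(26) = 12 and 26/3 = 26/3, so φ(26) > 26/3.
n = 27: φ(27) = 18 and 27/3 = 9, so φ(27) > 27/3.
n = 28: φ(28) = 12 and 28/3 = 28/3, so φ(28) > 28/3.
n = 29: φ(29) = 28 and 29/3 = 29/3, so φ(29) > 29/3.
n = 30: φ(30) = 8 and 30/3 = 10, so φ(30) ≤ 30/3.
So n = 30 is the smallest counterexample.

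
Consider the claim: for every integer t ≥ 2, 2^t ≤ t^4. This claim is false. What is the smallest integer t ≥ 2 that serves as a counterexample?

t = 17

We need the least integer t ≥ 2 for which 2^t > t^4.
For t = 2, 3, 4, 5, …, 14, 15, 16 the conclusion holds.
t = 17: 2^t = 131072 and t^4 = 83521, so 131072 > 83521.
So t = 17 is the smallest counterexample.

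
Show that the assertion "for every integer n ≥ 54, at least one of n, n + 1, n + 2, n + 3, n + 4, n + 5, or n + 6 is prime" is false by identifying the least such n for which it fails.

We need the least integer n ≥ 54 for which n, n + 1, n + 2, n + 3, n + 4, n + 5, n + 6 are all composite.
For n = 54, 55, 56, 57, …, 87, 88, 89 the conclusion holds.
n = 90: 90 = 2 × 45; 91 = 7 × 13; 92 = 2 × 46; 93 = 3 × 31; 94 = 2 × 47; 95 = 5 × 19; 96 = 2 × 48 — all composite.

n = 90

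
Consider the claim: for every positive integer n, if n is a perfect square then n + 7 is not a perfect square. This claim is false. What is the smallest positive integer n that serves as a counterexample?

n = 9

Check each positive integer n in order until n is a perfect square but n + 7 is a perfect square.
n = 1: 1 + 7 = 8, not a perfect square.
n = 4: 4 + 7 = 11, not a perfect square.
n = 9: 9 = 3² and 9 + 7 = 16 = 4².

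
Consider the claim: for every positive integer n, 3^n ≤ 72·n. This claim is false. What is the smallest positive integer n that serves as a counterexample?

n = 6

We need the least positive integer n for which 3^n > 72·n.
For n = 1, 2, 3, 4, 5 the conclusion holds.
n = 6: 3^n = 729 and 72·n = 432, so 729 > 432.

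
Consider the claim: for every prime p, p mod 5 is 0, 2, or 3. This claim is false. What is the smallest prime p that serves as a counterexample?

A counterexample is any prime p such that the claim fails; we check each in order.
The first 4 eligible values, up to p = 7, all satisfy the conclusion.
p = 11: 11 mod 5 = 1 — not in {0, 2, 3}.
So p = 11 is the smallest counterexample.

p = 11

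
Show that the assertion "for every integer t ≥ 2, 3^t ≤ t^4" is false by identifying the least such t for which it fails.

A counterexample is any integer t ≥ 2 such that 3^t > t^4; we check each in order.
The first 6 eligible values, up to t = 7, all satisfy the conclusion.
t = 8: 3^t = 6561 and t^4 = 4096, so 6561 > 4096.
Thus t = 8 disproves the claim, and no smaller t works.

t = 8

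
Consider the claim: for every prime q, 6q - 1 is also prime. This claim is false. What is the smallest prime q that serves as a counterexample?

A counterexample is any prime q such that 6q - 1 is not prime; we check each in order.
The first 4 eligible values, up to q = 7, all satisfy the conclusion.
q = 11: 6q - 1 = 65 = 5 × 13, not prime.

q = 11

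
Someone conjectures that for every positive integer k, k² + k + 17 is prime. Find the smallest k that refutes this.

k = 16

A counterexample is any positive integer k such that k² + k + 17 is not prime; we check each in order.
The first 15 eligible values, up to k = 15, all satisfy the conclusion.
k = 16: k² + k + 17 = 289 = 17 × 17, composite.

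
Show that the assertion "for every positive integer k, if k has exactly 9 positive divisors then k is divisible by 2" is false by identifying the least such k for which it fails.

k = 225

A counterexample is any positive integer k such that k has exactly 9 positive divisors but k is not divisible by 2; we check each in order.
k = 36: τ(36) = 9; 36 mod 2 = 0.
k = 100: τ(100) = 9; 100 mod 2 = 0.
k = 196: τ(196) = 9; 196 mod 2 = 0.
k = 225: τ(225) = 9; 225 mod 2 = 1.
So k = 225 is the smallest counterexample.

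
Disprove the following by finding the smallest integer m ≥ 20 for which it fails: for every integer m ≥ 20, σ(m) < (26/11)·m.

m = 24

We need the least integer m ≥ 20 for which the claim fails.
m = 20: σ(20) = 42; 42 < 520/11.
m = 21: σ(21) = 32; 32 < 546/11.
m = 22: σ(22) = 36; 36 < 52.
m = 23: σ(23) = 24; 24 < 598/11.
m = 24: σ(24) = 60; 60 ≥ 624/11.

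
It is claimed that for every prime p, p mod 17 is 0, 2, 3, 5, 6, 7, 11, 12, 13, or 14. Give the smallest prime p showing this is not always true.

p = 43

Check each prime p in order until the claim fails.
For p = 2, 3, 5, 7, …, 31, 37, 41 the conclusion holds.
p = 43: 43 mod 17 = 9 — not in {0, 2, 3, 5, 6, 7, 11, 12, 13, 14}.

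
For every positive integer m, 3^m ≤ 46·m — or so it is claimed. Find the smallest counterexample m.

For m = 1, 2, 3, 4 the conclusion holds.
m = 5: 3^m = 243 and 46·m = 230, so 243 > 230.

m = 5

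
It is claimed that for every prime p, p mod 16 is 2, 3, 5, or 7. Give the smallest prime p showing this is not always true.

We need the least prime p for which the claim fails.
For p = 2, 3, 5, 7 the conclusion holds.
p = 11: 11 mod 16 = 11 — not in {2, 3, 5, 7}.
Thus p = 11 disproves the claim, and no smaller p works.

p = 11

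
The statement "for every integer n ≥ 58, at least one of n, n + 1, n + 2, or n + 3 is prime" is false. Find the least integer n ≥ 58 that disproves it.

n = 62

For n = 58, 59, 60, 61 the conclusion holds.
n = 62: 62 = 2 × 31; 63 = 3 × 21; 64 = 2 × 32; 65 = 5 × 13 — all composite.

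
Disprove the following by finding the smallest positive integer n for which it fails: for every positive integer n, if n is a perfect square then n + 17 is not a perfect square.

n = 64

The first 7 eligible values, up to n = 49, all satisfy the conclusion.
n = 64: 64 = 8² and 64 + 17 = 81 = 9².
Hence n = 64 is a counterexample.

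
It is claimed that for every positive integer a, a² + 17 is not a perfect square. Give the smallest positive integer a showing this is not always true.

a = 8

For a = 1, 2, 3, 4, 5, 6, 7 the conclusion holds.
a = 8: 8² + 17 = 81 = 9², a perfect square.
Hence a = 8 is a counterexample.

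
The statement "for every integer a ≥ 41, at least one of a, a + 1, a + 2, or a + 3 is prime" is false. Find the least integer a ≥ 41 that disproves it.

a = 48

For a = 41, 42, 43, 44, 45, 46, 47 the conclusion holds.
a = 48: 48 = 2 × 24; 49 = 7 × 7; 50 = 2 × 25; 51 = 3 × 17 — all composite.
So a = 48 is the smallest counterexample.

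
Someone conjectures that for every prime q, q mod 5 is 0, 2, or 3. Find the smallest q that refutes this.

We need the least prime q for which the claim fails.
The first 4 eligible values, up to q = 7, all satisfy the conclusion.
q = 11: 11 mod 5 = 1 — not in {0, 2, 3}.
Hence q = 11 is a counterexample.

q = 11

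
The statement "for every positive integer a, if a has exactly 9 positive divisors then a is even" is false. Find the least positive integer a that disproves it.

a = 225

For a = 36, 100, 196 the conclusion holds.
a = 225: divisors of 225: 9 divisors; 225 is odd.
Hence a = 225 is a counterexample.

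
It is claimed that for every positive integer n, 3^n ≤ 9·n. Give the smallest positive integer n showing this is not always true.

For n = 1, 2, 3 the conclusion holds.
n = 4: 3^n = 81 and 9·n = 36, so 81 > 36.

n = 4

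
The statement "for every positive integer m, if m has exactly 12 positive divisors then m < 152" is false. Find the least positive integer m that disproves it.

m = 156

The first 10 eligible values, up to m = 150, all satisfy the conclusion.
m = 156: τ(156) = 12; 156 ≥ 152.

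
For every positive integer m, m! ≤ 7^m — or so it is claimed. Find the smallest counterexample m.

The first 16 eligible values, up to m = 16, all satisfy the conclusion.
m = 17: m! = 355687428096000 and 7^m = 232630513987207, so 355687428096000 > 232630513987207.
Hence m = 17 is a counterexample.

m = 17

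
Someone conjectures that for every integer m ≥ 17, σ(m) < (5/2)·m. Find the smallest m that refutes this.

m = 24

Check each integer m ≥ 17 in order until the claim fails.
The first 7 eligible values, up to m = 23, all satisfy the conclusion.
m = 24: σ(24) = 60; 60 ≥ 60.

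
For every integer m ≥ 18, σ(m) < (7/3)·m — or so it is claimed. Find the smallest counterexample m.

We need the least integer m ≥ 18 for which the claim fails.
For m = 18, 19, 20, 21, 22, 23 the conclusion holds.
m = 24: σ(24) = 60; 60 ≥ 56.
Hence m = 24 is a counterexample.

m = 24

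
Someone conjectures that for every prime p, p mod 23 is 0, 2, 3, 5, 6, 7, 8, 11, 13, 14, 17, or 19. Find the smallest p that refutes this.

p = 41

Check each prime p in order until the claim fails.
For p = 2, 3, 5, 7, …, 29, 31, 37 the conclusion holds.
p = 41: 41 mod 23 = 18 — not in {0, 2, 3, 5, 6, 7, 8, 11, 13, 14, 17, 19}.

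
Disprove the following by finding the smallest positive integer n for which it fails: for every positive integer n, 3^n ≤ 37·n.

n = 5

We need the least positive integer n for which 3^n > 37·n.
n = 1: 3^n = 3 and 37·n = 37, so 3 ≤ 37.
n = 2: 3^n = 9 and 37·n = 74, so 9 ≤ 74.
n = 3: 3^n = 27 and 37·n = 111, so 27 ≤ 111.
n = 4: 3^n = 81 and 37·n = 148, so 81 ≤ 148.
n = 5: 3^n = 243 and 37·n = 185, so 243 > 185.
Thus n = 5 disproves the claim, and no smaller n works.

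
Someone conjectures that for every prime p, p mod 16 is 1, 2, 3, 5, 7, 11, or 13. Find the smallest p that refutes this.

A counterexample is any prime p such that the claim fails; we check each in order.
The first 10 eligible values, up to p = 29, all satisfy the conclusion.
p = 31: 31 mod 16 = 15 — not in {1, 2, 3, 5, 7, 11, 13}.
So p = 31 is the smallest counterexample.

p = 31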